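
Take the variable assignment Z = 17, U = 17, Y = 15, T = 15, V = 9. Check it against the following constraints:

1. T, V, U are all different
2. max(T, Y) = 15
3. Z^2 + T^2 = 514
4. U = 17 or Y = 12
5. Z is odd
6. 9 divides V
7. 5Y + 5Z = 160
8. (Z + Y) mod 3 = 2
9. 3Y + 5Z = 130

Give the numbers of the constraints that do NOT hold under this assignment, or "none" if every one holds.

1. values 15, 9, 17 are pairwise distinct — satisfied.
2. max(15, 15) = 15 — satisfied.
3. Z^2 + T^2 = 17^2 + 15^2 = 289 + 225 = 514 — satisfied.
4. U = 17 = 17 (first disjunct) — satisfied.
5. Z = 17 is odd — satisfied.
6. 9 / 9 = 1, so 9 divides 9 — satisfied.
7. 5Y + 5Z = 5(15) + 5(17) = 160 — satisfied.
8. Z + Y = 32; 32 mod 3 = 2 — satisfied.
9. 3Y + 5Z = 3(15) + 5(17) = 130 — satisfied.

All constraints are satisfied.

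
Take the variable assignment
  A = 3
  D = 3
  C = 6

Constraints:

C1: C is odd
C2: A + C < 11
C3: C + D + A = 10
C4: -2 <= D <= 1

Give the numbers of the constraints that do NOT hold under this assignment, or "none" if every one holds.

Constraints 1, 3, and 4 are violated.

C1: C = 6 is even  ✘
C2: A + C = 3 + 6 = 9; 9 < 11  ✔
C3: C + D + A = 6 + 3 + 3 = 12, not 10  ✘
C4: D = 3 is outside [-2, 1]  ✘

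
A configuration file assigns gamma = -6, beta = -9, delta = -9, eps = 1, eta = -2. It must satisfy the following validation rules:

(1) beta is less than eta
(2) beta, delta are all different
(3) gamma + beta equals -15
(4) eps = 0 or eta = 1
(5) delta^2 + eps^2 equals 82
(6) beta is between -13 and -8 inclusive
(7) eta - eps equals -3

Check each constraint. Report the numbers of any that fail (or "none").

(1) beta = -9, eta = -2; -9 < -2  true
(2) beta = delta = -9, not all different  false
(3) gamma + beta = -6 + (-9) = -15  true
(4) eps = 1 ≠ 0 and eta = -2 ≠ 1; both disjuncts false  false
(5) delta^2 + eps^2 = (-9)^2 + 1^2 = 81 + 1 = 82  true
(6) beta = -9 lies in [-13, -8]  true
(7) eta - eps = -2 - 1 = -3  true

Constraints 2 and 4 do not hold.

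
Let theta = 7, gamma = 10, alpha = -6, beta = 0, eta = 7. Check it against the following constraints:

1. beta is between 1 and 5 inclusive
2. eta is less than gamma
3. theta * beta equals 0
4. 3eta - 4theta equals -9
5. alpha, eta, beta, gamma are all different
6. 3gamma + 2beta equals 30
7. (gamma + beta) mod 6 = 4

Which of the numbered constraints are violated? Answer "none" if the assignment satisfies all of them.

Constraints 1, 4 do not hold.

1. beta = 0 is outside [1, 5]  false
2. eta = 7, gamma = 10; 7 < 10  true
3. theta * beta = 7 * 0 = 0  true
4. 3eta - 4theta = 3(7) - 4(7) = -7, not -9  false
5. values -6, 7, 0, 10 are pairwise distinct  true
6. 3gamma + 2beta = 3(10) + 2(0) = 30  true
7. gamma + beta = 10; 10 mod 6 = 4  true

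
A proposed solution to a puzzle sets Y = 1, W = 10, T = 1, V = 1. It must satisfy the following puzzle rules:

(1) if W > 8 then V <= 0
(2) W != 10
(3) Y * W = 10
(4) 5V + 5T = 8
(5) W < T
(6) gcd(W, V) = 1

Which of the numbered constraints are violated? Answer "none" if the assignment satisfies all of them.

Violated: 1, 2, 4, and 5.

(1) W = 10 > 8, so we need V ≤ 0; but V = 1 > 0  FAIL
(2) W = 10, but 10 is required to differ  FAIL
(3) Y * W = 1 * 10 = 10  OK
(4) 5V + 5T = 5(1) + 5(1) = 10, not 8  FAIL
(5) W = 10, T = 1; 10 ≥ 1 (want <)  FAIL
(6) gcd(10, 1) = 1  OK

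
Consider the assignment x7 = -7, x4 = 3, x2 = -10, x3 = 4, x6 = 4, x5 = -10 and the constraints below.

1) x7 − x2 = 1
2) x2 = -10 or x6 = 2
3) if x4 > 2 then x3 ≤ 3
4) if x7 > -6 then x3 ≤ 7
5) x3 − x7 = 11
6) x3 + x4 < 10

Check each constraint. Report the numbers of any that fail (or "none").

No — constraints 1 and 3 are not satisfied.

1) x7 − x2 = -7 − (-10) = 3, not 1  false
2) x2 = -10 = -10 (first disjunct)  true
3) x4 = 3 > 2, so we need x3 ≤ 3; but x3 = 4 > 3  false
4) x7 = -7, not > -6; antecedent false, conditional vacuously true  true
5) x3 − x7 = 4 − (-7) = 11  true
6) x3 + x4 = 4 + 3 = 7; 7 < 10  true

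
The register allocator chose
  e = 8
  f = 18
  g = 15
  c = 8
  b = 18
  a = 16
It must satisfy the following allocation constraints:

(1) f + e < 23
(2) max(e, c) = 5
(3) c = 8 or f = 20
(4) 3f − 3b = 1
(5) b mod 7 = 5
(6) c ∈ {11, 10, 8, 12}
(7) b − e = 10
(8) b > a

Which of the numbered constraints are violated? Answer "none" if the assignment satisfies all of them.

(1) f + e = 18 + 8 = 26; 26 ≥ 23, bound 23 not met  fails
(2) max(8, 8) = 8, not 5  fails
(3) c = 8 = 8 (first disjunct)  holds
(4) 3f − 3b = 3(18) − 3(18) = 0, not 1  fails
(5) 18 mod 7 = 4, not 5  fails
(6) c = 8 is in {11, 10, 8, 12}  holds
(7) b − e = 18 − 8 = 10  holds
(8) b = 18, a = 16; 18 > 16  holds

Violated: 1, 2, 4, and 5.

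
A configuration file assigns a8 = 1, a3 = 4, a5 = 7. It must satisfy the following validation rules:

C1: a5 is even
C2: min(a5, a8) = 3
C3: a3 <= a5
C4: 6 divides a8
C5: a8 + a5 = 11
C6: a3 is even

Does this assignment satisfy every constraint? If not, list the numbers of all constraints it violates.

No — constraints 1, 2, 4, and 5 are not satisfied.

C1: a5 = 7 is odd — violated.
C2: min(7, 1) = 1, not 3 — violated.
C3: a3 = 4, a5 = 7; 4 ≤ 7 — satisfied.
C4: 1 = 6*0 + 1, so 6 does not divide 1 — violated.
C5: a8 + a5 = 1 + 7 = 8, not 11 — violated.
C6: a3 = 4 is even — satisfied.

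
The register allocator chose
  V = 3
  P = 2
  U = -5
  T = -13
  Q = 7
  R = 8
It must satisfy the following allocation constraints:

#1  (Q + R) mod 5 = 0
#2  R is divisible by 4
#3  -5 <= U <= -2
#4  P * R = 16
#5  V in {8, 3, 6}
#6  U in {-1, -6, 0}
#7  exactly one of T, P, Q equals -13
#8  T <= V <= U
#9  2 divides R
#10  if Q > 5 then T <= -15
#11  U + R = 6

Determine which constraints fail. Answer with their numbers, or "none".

Constraints 6, 8, 10, 11 are violated.

#1 Q + R = 15; 15 mod 5 = 0  ✔
#2 8 / 4 = 2, so 4 divides 8  ✔
#3 U = -5 lies in [-5, -2]  ✔
#4 P * R = 2 * 8 = 16  ✔
#5 V = 3 is in {8, 3, 6}  ✔
#6 U = -5 is not in {-1, -6, 0}  ✘
#7 T=-13, P=2, Q=7; 1 of them equals -13  ✔
#8 values -13, 3, -5; V = 3 is not <= U = -5  ✘
#9 8 / 2 = 4, so 2 divides 8  ✔
#10 Q = 7 > 5, so we need T ≤ -15; but T = -13 > -15  ✘
#11 U + R = -5 + 8 = 3, not 6  ✘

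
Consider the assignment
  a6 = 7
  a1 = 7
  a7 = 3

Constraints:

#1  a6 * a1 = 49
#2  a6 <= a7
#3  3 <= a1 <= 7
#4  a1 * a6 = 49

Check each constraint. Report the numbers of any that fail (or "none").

Constraint 2 is violated.

#1 a6 * a1 = 7 * 7 = 49 — holds.
#2 a6 = 7, a7 = 3; 7 > 3 (want ≤) — fails.
#3 a1 = 7 lies in [3, 7] — holds.
#4 a1 * a6 = 7 * 7 = 49 — holds.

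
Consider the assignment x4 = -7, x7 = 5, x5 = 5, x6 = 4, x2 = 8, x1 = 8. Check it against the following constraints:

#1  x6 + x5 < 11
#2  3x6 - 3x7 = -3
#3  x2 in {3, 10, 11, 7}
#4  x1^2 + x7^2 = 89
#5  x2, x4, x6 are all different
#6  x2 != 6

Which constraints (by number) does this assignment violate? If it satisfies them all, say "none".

#1 x6 + x5 = 4 + 5 = 9; 9 < 11 — OK.
#2 3x6 - 3x7 = 3(4) - 3(5) = -3 — OK.
#3 x2 = 8 is not in {3, 10, 11, 7} — violated.
#4 x1^2 + x7^2 = 8^2 + 5^2 = 64 + 25 = 89 — OK.
#5 values 8, -7, 4 are pairwise distinct — OK.
#6 x2 = 8, and 8 ≠ 6 — OK.

Constraint 3 does not hold.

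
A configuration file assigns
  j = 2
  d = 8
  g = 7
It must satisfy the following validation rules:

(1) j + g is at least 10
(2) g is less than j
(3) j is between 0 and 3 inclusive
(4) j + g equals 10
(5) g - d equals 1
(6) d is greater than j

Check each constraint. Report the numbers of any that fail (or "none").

(1) j + g = 2 + 7 = 9; 9 < 10, bound 10 not met — fails.
(2) g = 7, j = 2; 7 ≥ 2 (want <) — fails.
(3) j = 2 lies in [0, 3] — holds.
(4) j + g = 2 + 7 = 9, not 10 — fails.
(5) g - d = 7 - 8 = -1, not 1 — fails.
(6) d = 8, j = 2; 8 > 2 — holds.

No — constraints 1, 2, 4, and 5 are not satisfied.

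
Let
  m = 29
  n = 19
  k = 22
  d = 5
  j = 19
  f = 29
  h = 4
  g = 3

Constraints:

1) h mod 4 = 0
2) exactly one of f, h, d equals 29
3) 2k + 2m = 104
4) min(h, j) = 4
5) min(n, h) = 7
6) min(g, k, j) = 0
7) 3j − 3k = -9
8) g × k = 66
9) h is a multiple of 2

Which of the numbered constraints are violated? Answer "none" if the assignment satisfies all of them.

Constraints 3, 5, and 6 are violated.

1) 4 mod 4 = 0 — satisfied.
2) f=29, h=4, d=5; 1 of them equals 29 — satisfied.
3) 2k + 2m = 2(22) + 2(29) = 102, not 104 — violated.
4) min(4, 19) = 4 — satisfied.
5) min(19, 4) = 4, not 7 — violated.
6) min(3, 22, 19) = 3, not 0 — violated.
7) 3j − 3k = 3(19) − 3(22) = -9 — satisfied.
8) g × k = 3 × 22 = 66 — satisfied.
9) 4 / 2 = 2, so 2 divides 4 — satisfied.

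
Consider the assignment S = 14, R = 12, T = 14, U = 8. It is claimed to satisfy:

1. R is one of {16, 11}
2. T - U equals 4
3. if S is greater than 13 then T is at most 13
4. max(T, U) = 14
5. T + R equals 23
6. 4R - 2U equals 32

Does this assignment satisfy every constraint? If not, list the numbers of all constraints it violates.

The assignment fails constraints 1, 2, 3, and 5.

1. R = 12 is not in {16, 11}  ✘
2. T - U = 14 - 8 = 6, not 4  ✘
3. S = 14 > 13, so we need T ≤ 13; but T = 14 > 13  ✘
4. max(14, 8) = 14  ✔
5. T + R = 14 + 12 = 26, not 23  ✘
6. 4R - 2U = 4(12) - 2(8) = 32  ✔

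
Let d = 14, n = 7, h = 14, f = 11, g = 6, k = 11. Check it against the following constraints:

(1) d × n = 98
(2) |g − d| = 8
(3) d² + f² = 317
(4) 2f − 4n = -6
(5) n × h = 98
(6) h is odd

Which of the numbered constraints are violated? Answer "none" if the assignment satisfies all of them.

(1) d × n = 14 × 7 = 98 — holds.
(2) |6 − 14| = 8 — holds.
(3) d² + f² = 14² + 11² = 196 + 121 = 317 — holds.
(4) 2f − 4n = 2(11) − 4(7) = -6 — holds.
(5) n × h = 7 × 14 = 98 — holds.
(6) h = 14 is even — does not hold.

Violated: 6.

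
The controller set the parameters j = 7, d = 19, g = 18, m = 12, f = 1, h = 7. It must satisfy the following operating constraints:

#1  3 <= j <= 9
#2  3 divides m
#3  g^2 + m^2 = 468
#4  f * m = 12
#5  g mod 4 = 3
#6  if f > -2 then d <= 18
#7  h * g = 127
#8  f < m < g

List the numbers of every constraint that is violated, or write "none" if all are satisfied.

No — constraints 5, 6, and 7 are not satisfied.

#1 j = 7 lies in [3, 9]  ✔
#2 12 / 3 = 4, so 3 divides 12  ✔
#3 g^2 + m^2 = 18^2 + 12^2 = 324 + 144 = 468  ✔
#4 f * m = 1 * 12 = 12  ✔
#5 18 mod 4 = 2, not 3  ✘
#6 f = 1 > -2, so we need d ≤ 18; but d = 19 > 18  ✘
#7 h * g = 7 * 18 = 126, not 127  ✘
#8 values 1 < 12 < 18  ✔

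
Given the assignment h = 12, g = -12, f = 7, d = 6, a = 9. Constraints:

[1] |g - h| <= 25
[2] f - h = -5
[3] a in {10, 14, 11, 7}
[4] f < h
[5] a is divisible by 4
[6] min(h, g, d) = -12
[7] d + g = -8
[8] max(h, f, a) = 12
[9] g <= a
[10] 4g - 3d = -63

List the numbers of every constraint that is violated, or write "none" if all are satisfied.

Violated: 3, 5, 7, 10.

[1] |-12 - 12| = 24; 24 ≤ 25 — holds.
[2] f - h = 7 - 12 = -5 — holds.
[3] a = 9 is not in {10, 14, 11, 7} — does not hold.
[4] f = 7, h = 12; 7 < 12 — holds.
[5] 9 = 4*2 + 1, so 4 does not divide 9 — does not hold.
[6] min(12, -12, 6) = -12 — holds.
[7] d + g = 6 + (-12) = -6, not -8 — does not hold.
[8] max(12, 7, 9) = 12 — holds.
[9] g = -12, a = 9; -12 ≤ 9 — holds.
[10] 4g - 3d = 4(-12) - 3(6) = -66, not -63 — does not hold.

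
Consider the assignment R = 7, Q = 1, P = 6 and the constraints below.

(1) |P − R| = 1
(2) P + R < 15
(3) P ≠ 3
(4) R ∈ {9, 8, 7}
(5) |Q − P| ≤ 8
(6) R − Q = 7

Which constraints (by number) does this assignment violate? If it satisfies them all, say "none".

(1) |6 − 7| = 1 — holds.
(2) P + R = 6 + 7 = 13; 13 < 15 — holds.
(3) P = 6, and 6 ≠ 3 — holds.
(4) R = 7 is in {9, 8, 7} — holds.
(5) |1 − 6| = 5; 5 ≤ 8 — holds.
(6) R − Q = 7 − 1 = 6, not 7 — fails.

Constraint 6 is violated.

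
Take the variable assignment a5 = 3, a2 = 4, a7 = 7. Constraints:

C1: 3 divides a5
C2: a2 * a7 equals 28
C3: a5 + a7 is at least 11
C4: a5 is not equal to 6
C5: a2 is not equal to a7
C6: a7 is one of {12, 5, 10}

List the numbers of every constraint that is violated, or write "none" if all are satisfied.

Constraints 3 and 6 are violated.

C1: 3 / 3 = 1, so 3 divides 3  ✓
C2: a2 * a7 = 4 * 7 = 28  ✓
C3: a5 + a7 = 3 + 7 = 10; 10 < 11, bound 11 not met  ✗
C4: a5 = 3, and 3 ≠ 6  ✓
C5: a2 = 4, a7 = 7; distinct  ✓
C6: a7 = 7 is not in {12, 5, 10}  ✗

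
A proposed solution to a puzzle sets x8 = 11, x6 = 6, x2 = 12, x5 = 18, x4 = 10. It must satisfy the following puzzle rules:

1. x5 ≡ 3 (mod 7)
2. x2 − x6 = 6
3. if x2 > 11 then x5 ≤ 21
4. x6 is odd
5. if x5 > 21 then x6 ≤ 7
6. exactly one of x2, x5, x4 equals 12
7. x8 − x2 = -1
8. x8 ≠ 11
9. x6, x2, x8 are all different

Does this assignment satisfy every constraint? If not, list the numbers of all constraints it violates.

Constraints 1, 4, 8 do not hold.

1. 18 mod 7 = 4, not 3 — fails.
2. x2 − x6 = 12 − 6 = 6 — holds.
3. x2 = 12 > 11, so we need x5 ≤ 21; x5 = 18 ≤ 21 — holds.
4. x6 = 6 is even — fails.
5. x5 = 18, not > 21; antecedent false, conditional vacuously true — holds.
6. x2=12, x5=18, x4=10; 1 of them equals 12 — holds.
7. x8 − x2 = 11 − 12 = -1 — holds.
8. x8 = 11, but 11 is required to differ — fails.
9. values 6, 12, 11 are pairwise distinct — holds.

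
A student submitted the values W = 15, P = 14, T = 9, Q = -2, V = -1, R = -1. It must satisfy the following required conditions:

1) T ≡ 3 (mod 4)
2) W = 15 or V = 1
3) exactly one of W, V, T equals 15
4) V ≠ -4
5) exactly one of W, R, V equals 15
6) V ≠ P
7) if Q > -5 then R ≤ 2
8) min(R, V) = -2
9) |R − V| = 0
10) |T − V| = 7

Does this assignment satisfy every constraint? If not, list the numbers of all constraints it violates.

1) 9 mod 4 = 1, not 3  ✘
2) W = 15 = 15 (first disjunct)  ✔
3) W=15, V=-1, T=9; 1 of them equals 15  ✔
4) V = -1, and -1 ≠ -4  ✔
5) W=15, R=-1, V=-1; 1 of them equals 15  ✔
6) V = -1, P = 14; distinct  ✔
7) Q = -2 > -5, so we need R ≤ 2; R = -1 ≤ 2  ✔
8) min(-1, -1) = -1, not -2  ✘
9) |-1 − (-1)| = 0  ✔
10) |9 − (-1)| = 10, not 7  ✘

Constraints 1, 8, and 10 do not hold.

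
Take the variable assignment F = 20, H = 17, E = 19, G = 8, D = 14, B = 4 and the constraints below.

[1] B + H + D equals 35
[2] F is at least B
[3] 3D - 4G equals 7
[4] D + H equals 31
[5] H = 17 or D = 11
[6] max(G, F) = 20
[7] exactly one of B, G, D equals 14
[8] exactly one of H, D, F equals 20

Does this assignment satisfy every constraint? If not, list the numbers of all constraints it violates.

[1] B + H + D = 4 + 17 + 14 = 35 — satisfied.
[2] F = 20, B = 4; 20 ≥ 4 — satisfied.
[3] 3D - 4G = 3(14) - 4(8) = 10, not 7 — violated.
[4] D + H = 14 + 17 = 31 — satisfied.
[5] H = 17 = 17 (first disjunct) — satisfied.
[6] max(8, 20) = 20 — satisfied.
[7] B=4, G=8, D=14; 1 of them equals 14 — satisfied.
[8] H=17, D=14, F=20; 1 of them equals 20 — satisfied.

Violated: 3.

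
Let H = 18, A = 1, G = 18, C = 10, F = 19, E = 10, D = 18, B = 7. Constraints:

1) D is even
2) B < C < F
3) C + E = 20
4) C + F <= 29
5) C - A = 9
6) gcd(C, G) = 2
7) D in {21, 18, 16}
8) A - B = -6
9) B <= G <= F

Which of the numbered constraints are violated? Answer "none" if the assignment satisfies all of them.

All constraints are satisfied.

1) D = 18 is even — OK.
2) values 7 < 10 < 19 — OK.
3) C + E = 10 + 10 = 20 — OK.
4) C + F = 10 + 19 = 29; 29 ≤ 29 — OK.
5) C - A = 10 - 1 = 9 — OK.
6) gcd(10, 18) = 2 — OK.
7) D = 18 is in {21, 18, 16} — OK.
8) A - B = 1 - 7 = -6 — OK.
9) values 7 <= 18 <= 19 — OK.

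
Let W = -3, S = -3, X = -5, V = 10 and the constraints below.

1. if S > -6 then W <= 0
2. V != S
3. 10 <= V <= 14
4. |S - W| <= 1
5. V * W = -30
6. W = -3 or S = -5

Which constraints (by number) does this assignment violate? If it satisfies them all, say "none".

None — every constraint holds.

1. S = -3 > -6, so we need W ≤ 0; W = -3 ≤ 0 — holds.
2. V = 10, S = -3; distinct — holds.
3. V = 10 lies in [10, 14] — holds.
4. |-3 - (-3)| = 0; 0 ≤ 1 — holds.
5. V * W = 10 * (-3) = -30 — holds.
6. W = -3 = -3 (first disjunct) — holds.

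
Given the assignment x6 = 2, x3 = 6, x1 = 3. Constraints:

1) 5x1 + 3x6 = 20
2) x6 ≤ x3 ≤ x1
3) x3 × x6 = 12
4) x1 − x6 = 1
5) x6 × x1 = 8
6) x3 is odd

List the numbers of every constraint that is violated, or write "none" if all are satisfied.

Constraints 1, 2, 5, and 6 do not hold.

1) 5x1 + 3x6 = 5(3) + 3(2) = 21, not 20  ✗
2) values 2, 6, 3; x3 = 6 is not ≤ x1 = 3  ✗
3) x3 × x6 = 6 × 2 = 12  ✓
4) x1 − x6 = 3 − 2 = 1  ✓
5) x6 × x1 = 2 × 3 = 6, not 8  ✗
6) x3 = 6 is even  ✗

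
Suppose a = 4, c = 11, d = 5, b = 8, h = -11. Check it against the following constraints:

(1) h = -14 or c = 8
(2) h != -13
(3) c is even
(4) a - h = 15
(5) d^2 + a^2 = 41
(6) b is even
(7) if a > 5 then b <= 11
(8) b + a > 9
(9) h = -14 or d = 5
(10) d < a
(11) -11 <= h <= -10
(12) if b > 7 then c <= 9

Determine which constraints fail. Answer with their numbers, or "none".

(1) h = -11 ≠ -14 and c = 11 ≠ 8; both disjuncts false — violated.
(2) h = -11, and -11 ≠ -13 — OK.
(3) c = 11 is odd — violated.
(4) a - h = 4 - (-11) = 15 — OK.
(5) d^2 + a^2 = 5^2 + 4^2 = 25 + 16 = 41 — OK.
(6) b = 8 is even — OK.
(7) a = 4, not > 5; antecedent false, conditional vacuously true — OK.
(8) b + a = 8 + 4 = 12; 12 > 9 — OK.
(9) h = -11 ≠ -14, but d = 5 = 5 (second disjunct) — OK.
(10) d = 5, a = 4; 5 ≥ 4 (want <) — violated.
(11) h = -11 lies in [-11, -10] — OK.
(12) b = 8 > 7, so we need c ≤ 9; but c = 11 > 9 — violated.

Constraints 1, 3, 10, and 12 do not hold.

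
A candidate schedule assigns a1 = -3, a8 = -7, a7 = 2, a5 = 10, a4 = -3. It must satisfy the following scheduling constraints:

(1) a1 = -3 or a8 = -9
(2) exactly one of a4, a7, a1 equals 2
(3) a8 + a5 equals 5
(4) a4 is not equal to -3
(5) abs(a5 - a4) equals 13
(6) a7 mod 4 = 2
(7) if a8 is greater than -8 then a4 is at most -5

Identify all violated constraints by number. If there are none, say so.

(1) a1 = -3 = -3 (first disjunct)  yes
(2) a4=-3, a7=2, a1=-3; 1 of them equals 2  yes
(3) a8 + a5 = -7 + 10 = 3, not 5  no
(4) a4 = -3, but -3 is required to differ  no
(5) abs(10 - (-3)) = 13  yes
(6) 2 mod 4 = 2  yes
(7) a8 = -7 > -8, so we need a4 ≤ -5; but a4 = -3 > -5  no

Constraints 3, 4, and 7 do not hold.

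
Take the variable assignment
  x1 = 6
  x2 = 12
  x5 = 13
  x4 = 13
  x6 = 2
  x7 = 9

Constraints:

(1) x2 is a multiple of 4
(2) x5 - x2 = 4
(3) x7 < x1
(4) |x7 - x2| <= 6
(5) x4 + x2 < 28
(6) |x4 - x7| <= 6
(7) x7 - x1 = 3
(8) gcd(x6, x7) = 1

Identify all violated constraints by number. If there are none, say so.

(1) 12 / 4 = 3, so 4 divides 12  ✔
(2) x5 - x2 = 13 - 12 = 1, not 4  ✘
(3) x7 = 9, x1 = 6; 9 ≥ 6 (want <)  ✘
(4) |9 - 12| = 3; 3 ≤ 6  ✔
(5) x4 + x2 = 13 + 12 = 25; 25 < 28  ✔
(6) |13 - 9| = 4; 4 ≤ 6  ✔
(7) x7 - x1 = 9 - 6 = 3  ✔
(8) gcd(2, 9) = 1  ✔

Constraints 2, 3 do not hold.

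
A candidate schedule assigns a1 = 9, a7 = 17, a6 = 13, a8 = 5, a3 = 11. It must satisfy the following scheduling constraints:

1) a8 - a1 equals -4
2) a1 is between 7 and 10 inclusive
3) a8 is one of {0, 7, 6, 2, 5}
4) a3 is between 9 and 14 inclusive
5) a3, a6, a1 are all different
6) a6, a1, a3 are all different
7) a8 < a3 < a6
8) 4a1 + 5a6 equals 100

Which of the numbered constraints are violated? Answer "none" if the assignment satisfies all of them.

1) a8 - a1 = 5 - 9 = -4 — satisfied.
2) a1 = 9 lies in [7, 10] — satisfied.
3) a8 = 5 is in {0, 7, 6, 2, 5} — satisfied.
4) a3 = 11 lies in [9, 14] — satisfied.
5) values 11, 13, 9 are pairwise distinct — satisfied.
6) values 13, 9, 11 are pairwise distinct — satisfied.
7) values 5 < 11 < 13 — satisfied.
8) 4a1 + 5a6 = 4(9) + 5(13) = 101, not 100 — violated.

No — constraint 8 is not satisfied.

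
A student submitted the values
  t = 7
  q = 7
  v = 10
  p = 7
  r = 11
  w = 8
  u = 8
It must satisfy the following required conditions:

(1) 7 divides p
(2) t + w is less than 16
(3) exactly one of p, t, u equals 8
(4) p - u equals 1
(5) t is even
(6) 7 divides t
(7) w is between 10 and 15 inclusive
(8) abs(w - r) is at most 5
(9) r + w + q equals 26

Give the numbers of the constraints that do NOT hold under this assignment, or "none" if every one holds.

(1) 7 / 7 = 1, so 7 divides 7 — OK.
(2) t + w = 7 + 8 = 15; 15 < 16 — OK.
(3) p=7, t=7, u=8; 1 of them equals 8 — OK.
(4) p - u = 7 - 8 = -1, not 1 — violated.
(5) t = 7 is odd — violated.
(6) 7 / 7 = 1, so 7 divides 7 — OK.
(7) w = 8 is outside [10, 15] — violated.
(8) abs(8 - 11) = 3; 3 ≤ 5 — OK.
(9) r + w + q = 11 + 8 + 7 = 26 — OK.

No — constraints 4, 5, and 7 are not satisfied.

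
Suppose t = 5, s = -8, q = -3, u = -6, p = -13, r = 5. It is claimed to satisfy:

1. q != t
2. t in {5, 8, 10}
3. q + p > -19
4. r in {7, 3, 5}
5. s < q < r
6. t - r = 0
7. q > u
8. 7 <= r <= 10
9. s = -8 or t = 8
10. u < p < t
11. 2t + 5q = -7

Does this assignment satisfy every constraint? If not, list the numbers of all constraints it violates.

Violated: 8, 10, and 11.

1. q = -3, t = 5; distinct  ✔
2. t = 5 is in {5, 8, 10}  ✔
3. q + p = -3 + (-13) = -16; -16 > -19  ✔
4. r = 5 is in {7, 3, 5}  ✔
5. values -8 < -3 < 5  ✔
6. t - r = 5 - 5 = 0  ✔
7. q = -3, u = -6; -3 > -6  ✔
8. r = 5 is outside [7, 10]  ✘
9. s = -8 = -8 (first disjunct)  ✔
10. values -6, -13, 5; u = -6 is not < p = -13  ✘
11. 2t + 5q = 2(5) + 5(-3) = -5, not -7  ✘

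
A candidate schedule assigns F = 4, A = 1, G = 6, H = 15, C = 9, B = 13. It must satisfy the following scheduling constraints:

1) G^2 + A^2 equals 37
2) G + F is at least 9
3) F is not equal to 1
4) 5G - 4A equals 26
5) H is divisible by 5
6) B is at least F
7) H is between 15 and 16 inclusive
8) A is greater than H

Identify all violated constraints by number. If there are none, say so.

1) G^2 + A^2 = 6^2 + 1^2 = 36 + 1 = 37 — OK.
2) G + F = 6 + 4 = 10; 10 ≥ 9 — OK.
3) F = 4, and 4 ≠ 1 — OK.
4) 5G - 4A = 5(6) - 4(1) = 26 — OK.
5) 15 / 5 = 3, so 5 divides 15 — OK.
6) B = 13, F = 4; 13 ≥ 4 — OK.
7) H = 15 lies in [15, 16] — OK.
8) A = 1, H = 15; 1 ≤ 15 (want >) — violated.

Violated: 8.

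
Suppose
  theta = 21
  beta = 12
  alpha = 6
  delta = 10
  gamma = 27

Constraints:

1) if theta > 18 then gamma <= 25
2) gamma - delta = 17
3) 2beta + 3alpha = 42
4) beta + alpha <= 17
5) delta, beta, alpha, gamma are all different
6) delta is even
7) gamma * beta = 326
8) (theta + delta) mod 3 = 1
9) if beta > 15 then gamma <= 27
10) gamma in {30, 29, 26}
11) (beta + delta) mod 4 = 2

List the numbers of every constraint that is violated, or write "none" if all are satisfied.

1) theta = 21 > 18, so we need gamma ≤ 25; but gamma = 27 > 25 — fails.
2) gamma - delta = 27 - 10 = 17 — holds.
3) 2beta + 3alpha = 2(12) + 3(6) = 42 — holds.
4) beta + alpha = 12 + 6 = 18; 18 > 17, bound 17 not met — fails.
5) values 10, 12, 6, 27 are pairwise distinct — holds.
6) delta = 10 is even — holds.
7) gamma * beta = 27 * 12 = 324, not 326 — fails.
8) theta + delta = 31; 31 mod 3 = 1 — holds.
9) beta = 12, not > 15; antecedent false, conditional vacuously true — holds.
10) gamma = 27 is not in {30, 29, 26} — fails.
11) beta + delta = 22; 22 mod 4 = 2 — holds.

No — constraints 1, 4, 7, and 10 are not satisfied.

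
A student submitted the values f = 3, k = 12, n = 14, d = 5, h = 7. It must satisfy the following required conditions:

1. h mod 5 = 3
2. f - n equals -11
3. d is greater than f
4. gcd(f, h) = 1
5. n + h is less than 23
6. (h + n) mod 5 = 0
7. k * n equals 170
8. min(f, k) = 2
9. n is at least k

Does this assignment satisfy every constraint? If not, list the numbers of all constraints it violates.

Constraints 1, 6, 7, 8 are violated.

1. 7 mod 5 = 2, not 3  no
2. f - n = 3 - 14 = -11  yes
3. d = 5, f = 3; 5 > 3  yes
4. gcd(3, 7) = 1  yes
5. n + h = 14 + 7 = 21; 21 < 23  yes
6. h + n = 21; 21 mod 5 = 1, not 0  no
7. k * n = 12 * 14 = 168, not 170  no
8. min(3, 12) = 3, not 2  no
9. n = 14, k = 12; 14 ≥ 12  yes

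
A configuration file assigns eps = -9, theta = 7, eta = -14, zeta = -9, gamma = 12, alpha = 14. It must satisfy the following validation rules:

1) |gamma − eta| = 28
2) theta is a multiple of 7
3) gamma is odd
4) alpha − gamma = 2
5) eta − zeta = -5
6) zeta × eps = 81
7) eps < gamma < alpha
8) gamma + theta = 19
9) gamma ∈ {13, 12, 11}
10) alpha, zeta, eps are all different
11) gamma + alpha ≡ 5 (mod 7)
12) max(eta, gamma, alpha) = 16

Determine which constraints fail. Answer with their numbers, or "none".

No — constraints 1, 3, 10, and 12 are not satisfied.

1) |12 − (-14)| = 26, not 28  FAIL
2) 7 / 7 = 1, so 7 divides 7  OK
3) gamma = 12 is even  FAIL
4) alpha − gamma = 14 − 12 = 2  OK
5) eta − zeta = -14 − (-9) = -5  OK
6) zeta × eps = -9 × (-9) = 81  OK
7) values -9 < 12 < 14  OK
8) gamma + theta = 12 + 7 = 19  OK
9) gamma = 12 is in {13, 12, 11}  OK
10) zeta = eps = -9, not all different  FAIL
11) gamma + alpha = 26; 26 mod 7 = 5  OK
12) max(-14, 12, 14) = 14, not 16  FAIL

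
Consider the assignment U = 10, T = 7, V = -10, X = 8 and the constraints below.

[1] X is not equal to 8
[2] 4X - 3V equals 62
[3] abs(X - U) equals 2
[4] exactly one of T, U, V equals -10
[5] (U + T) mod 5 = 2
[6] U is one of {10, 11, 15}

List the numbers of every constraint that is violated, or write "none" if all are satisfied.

[1] X = 8, but 8 is required to differ — violated.
[2] 4X - 3V = 4(8) - 3(-10) = 62 — OK.
[3] abs(8 - 10) = 2 — OK.
[4] T=7, U=10, V=-10; 1 of them equals -10 — OK.
[5] U + T = 17; 17 mod 5 = 2 — OK.
[6] U = 10 is in {10, 11, 15} — OK.

Violated: 1.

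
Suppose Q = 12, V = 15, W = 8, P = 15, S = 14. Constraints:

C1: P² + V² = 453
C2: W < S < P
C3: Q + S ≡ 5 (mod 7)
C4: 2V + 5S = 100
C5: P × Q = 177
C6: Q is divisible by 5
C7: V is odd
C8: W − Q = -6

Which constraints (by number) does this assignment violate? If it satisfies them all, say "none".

C1: P² + V² = 15² + 15² = 225 + 225 = 450, not 453  FAIL
C2: values 8 < 14 < 15  OK
C3: Q + S = 26; 26 mod 7 = 5  OK
C4: 2V + 5S = 2(15) + 5(14) = 100  OK
C5: P × Q = 15 × 12 = 180, not 177  FAIL
C6: 12 = 5×2 + 2, so 5 does not divide 12  FAIL
C7: V = 15 is odd  OK
C8: W − Q = 8 − 12 = -4, not -6  FAIL

The assignment fails constraints 1, 5, 6, and 8.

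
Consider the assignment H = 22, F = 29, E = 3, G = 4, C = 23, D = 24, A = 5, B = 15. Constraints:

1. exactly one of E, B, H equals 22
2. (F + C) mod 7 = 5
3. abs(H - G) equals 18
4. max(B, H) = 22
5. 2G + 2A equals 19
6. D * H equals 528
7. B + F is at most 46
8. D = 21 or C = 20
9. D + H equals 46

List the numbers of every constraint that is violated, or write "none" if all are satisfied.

No — constraints 2, 5, 8 are not satisfied.

1. E=3, B=15, H=22; 1 of them equals 22 — holds.
2. F + C = 52; 52 mod 7 = 3, not 5 — does not hold.
3. abs(22 - 4) = 18 — holds.
4. max(15, 22) = 22 — holds.
5. 2G + 2A = 2(4) + 2(5) = 18, not 19 — does not hold.
6. D * H = 24 * 22 = 528 — holds.
7. B + F = 15 + 29 = 44; 44 ≤ 46 — holds.
8. D = 24 ≠ 21 and C = 23 ≠ 20; both disjuncts false — does not hold.
9. D + H = 24 + 22 = 46 — holds.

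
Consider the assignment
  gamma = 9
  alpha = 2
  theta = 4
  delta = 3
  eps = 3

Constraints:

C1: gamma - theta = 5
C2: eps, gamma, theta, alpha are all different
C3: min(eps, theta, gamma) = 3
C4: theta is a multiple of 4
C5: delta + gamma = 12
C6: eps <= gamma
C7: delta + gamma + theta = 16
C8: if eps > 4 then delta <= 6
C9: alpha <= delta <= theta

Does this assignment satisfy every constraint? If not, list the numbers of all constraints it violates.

C1: gamma - theta = 9 - 4 = 5 — holds.
C2: values 3, 9, 4, 2 are pairwise distinct — holds.
C3: min(3, 4, 9) = 3 — holds.
C4: 4 / 4 = 1, so 4 divides 4 — holds.
C5: delta + gamma = 3 + 9 = 12 — holds.
C6: eps = 3, gamma = 9; 3 ≤ 9 — holds.
C7: delta + gamma + theta = 3 + 9 + 4 = 16 — holds.
C8: eps = 3, not > 4; antecedent false, conditional vacuously true — holds.
C9: values 2 <= 3 <= 4 — holds.

Yes — all constraints hold.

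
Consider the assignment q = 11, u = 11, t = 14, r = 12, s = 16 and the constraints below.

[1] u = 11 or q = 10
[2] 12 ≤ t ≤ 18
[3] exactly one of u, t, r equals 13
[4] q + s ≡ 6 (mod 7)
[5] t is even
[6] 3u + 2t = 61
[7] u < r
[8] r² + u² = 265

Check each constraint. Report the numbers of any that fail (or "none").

[1] u = 11 = 11 (first disjunct) — holds.
[2] t = 14 lies in [12, 18] — holds.
[3] u=11, t=14, r=12; 0 of them equal 13, not exactly one — does not hold.
[4] q + s = 27; 27 mod 7 = 6 — holds.
[5] t = 14 is even — holds.
[6] 3u + 2t = 3(11) + 2(14) = 61 — holds.
[7] u = 11, r = 12; 11 < 12 — holds.
[8] r² + u² = 12² + 11² = 144 + 121 = 265 — holds.

Constraint 3 does not hold.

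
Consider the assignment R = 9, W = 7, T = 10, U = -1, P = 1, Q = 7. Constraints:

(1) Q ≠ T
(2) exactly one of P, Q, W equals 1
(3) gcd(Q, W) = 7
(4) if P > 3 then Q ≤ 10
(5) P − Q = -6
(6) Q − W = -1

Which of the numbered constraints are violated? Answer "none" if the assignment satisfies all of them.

Constraint 6 is violated.

(1) Q = 7, T = 10; distinct — holds.
(2) P=1, Q=7, W=7; 1 of them equals 1 — holds.
(3) gcd(7, 7) = 7 — holds.
(4) P = 1, not > 3; antecedent false, conditional vacuously true — holds.
(5) P − Q = 1 − 7 = -6 — holds.
(6) Q − W = 7 − 7 = 0, not -1 — does not hold.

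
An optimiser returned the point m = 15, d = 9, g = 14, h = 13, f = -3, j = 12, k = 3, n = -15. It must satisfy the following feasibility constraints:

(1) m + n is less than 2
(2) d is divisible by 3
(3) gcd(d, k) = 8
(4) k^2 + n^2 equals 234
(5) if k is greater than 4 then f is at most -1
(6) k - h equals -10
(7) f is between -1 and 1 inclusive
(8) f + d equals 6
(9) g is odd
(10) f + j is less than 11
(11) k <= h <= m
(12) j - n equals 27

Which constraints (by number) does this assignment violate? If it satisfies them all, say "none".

(1) m + n = 15 + (-15) = 0; 0 < 2  true
(2) 9 / 3 = 3, so 3 divides 9  true
(3) gcd(9, 3) = 3, not 8  false
(4) k^2 + n^2 = 3^2 + (-15)^2 = 9 + 225 = 234  true
(5) k = 3, not > 4; antecedent false, conditional vacuously true  true
(6) k - h = 3 - 13 = -10  true
(7) f = -3 is outside [-1, 1]  false
(8) f + d = -3 + 9 = 6  true
(9) g = 14 is even  false
(10) f + j = -3 + 12 = 9; 9 < 11  true
(11) values 3 <= 13 <= 15  true
(12) j - n = 12 - (-15) = 27  true

Constraints 3, 7, 9 are violated.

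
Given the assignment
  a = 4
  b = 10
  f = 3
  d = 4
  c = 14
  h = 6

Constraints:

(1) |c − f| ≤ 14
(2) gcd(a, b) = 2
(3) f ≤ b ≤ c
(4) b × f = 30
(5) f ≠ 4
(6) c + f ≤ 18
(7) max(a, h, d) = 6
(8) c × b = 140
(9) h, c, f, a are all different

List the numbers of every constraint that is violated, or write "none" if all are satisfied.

(1) |14 − 3| = 11; 11 ≤ 14  yes
(2) gcd(4, 10) = 2  yes
(3) values 3 ≤ 10 ≤ 14  yes
(4) b × f = 10 × 3 = 30  yes
(5) f = 3, and 3 ≠ 4  yes
(6) c + f = 14 + 3 = 17; 17 ≤ 18  yes
(7) max(4, 6, 4) = 6  yes
(8) c × b = 14 × 10 = 140  yes
(9) values 6, 14, 3, 4 are pairwise distinct  yes

The assignment satisfies every constraint.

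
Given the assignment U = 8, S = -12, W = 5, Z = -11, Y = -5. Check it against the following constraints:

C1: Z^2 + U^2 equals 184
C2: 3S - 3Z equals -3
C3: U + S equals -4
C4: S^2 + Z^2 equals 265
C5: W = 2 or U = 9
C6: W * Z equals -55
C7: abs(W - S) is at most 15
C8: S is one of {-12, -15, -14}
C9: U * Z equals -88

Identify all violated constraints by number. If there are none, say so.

Violated: 1, 5, 7.

C1: Z^2 + U^2 = (-11)^2 + 8^2 = 121 + 64 = 185, not 184  no
C2: 3S - 3Z = 3(-12) - 3(-11) = -3  yes
C3: U + S = 8 + (-12) = -4  yes
C4: S^2 + Z^2 = (-12)^2 + (-11)^2 = 144 + 121 = 265  yes
C5: W = 5 ≠ 2 and U = 8 ≠ 9; both disjuncts false  no
C6: W * Z = 5 * (-11) = -55  yes
C7: abs(5 - (-12)) = 17; 17 > 15, exceeds bound 15  no
C8: S = -12 is in {-12, -15, -14}  yes
C9: U * Z = 8 * (-11) = -88  yes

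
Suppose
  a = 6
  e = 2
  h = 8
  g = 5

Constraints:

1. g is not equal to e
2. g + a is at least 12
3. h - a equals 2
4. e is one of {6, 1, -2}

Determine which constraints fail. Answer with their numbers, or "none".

The assignment fails constraints 2, 4.

1. g = 5, e = 2; distinct  yes
2. g + a = 5 + 6 = 11; 11 < 12, bound 12 not met  no
3. h - a = 8 - 6 = 2  yes
4. e = 2 is not in {6, 1, -2}  no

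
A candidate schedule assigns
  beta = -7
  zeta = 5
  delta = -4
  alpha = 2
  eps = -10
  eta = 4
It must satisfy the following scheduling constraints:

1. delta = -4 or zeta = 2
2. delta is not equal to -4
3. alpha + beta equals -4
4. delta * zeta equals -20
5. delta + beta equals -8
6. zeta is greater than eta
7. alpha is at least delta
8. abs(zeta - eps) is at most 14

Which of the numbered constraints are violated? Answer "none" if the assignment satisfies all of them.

No — constraints 2, 3, 5, and 8 are not satisfied.

1. delta = -4 = -4 (first disjunct) — satisfied.
2. delta = -4, but -4 is required to differ — violated.
3. alpha + beta = 2 + (-7) = -5, not -4 — violated.
4. delta * zeta = -4 * 5 = -20 — satisfied.
5. delta + beta = -4 + (-7) = -11, not -8 — violated.
6. zeta = 5, eta = 4; 5 > 4 — satisfied.
7. alpha = 2, delta = -4; 2 ≥ -4 — satisfied.
8. abs(5 - (-10)) = 15; 15 > 14, exceeds bound 14 — violated.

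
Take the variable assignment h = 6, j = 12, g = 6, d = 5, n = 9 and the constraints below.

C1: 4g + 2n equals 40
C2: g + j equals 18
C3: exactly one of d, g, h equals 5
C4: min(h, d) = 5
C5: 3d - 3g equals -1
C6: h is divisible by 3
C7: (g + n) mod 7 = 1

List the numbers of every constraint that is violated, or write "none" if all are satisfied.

C1: 4g + 2n = 4(6) + 2(9) = 42, not 40  fails
C2: g + j = 6 + 12 = 18  holds
C3: d=5, g=6, h=6; 1 of them equals 5  holds
C4: min(6, 5) = 5  holds
C5: 3d - 3g = 3(5) - 3(6) = -3, not -1  fails
C6: 6 / 3 = 2, so 3 divides 6  holds
C7: g + n = 15; 15 mod 7 = 1  holds

Constraints 1 and 5 are violated.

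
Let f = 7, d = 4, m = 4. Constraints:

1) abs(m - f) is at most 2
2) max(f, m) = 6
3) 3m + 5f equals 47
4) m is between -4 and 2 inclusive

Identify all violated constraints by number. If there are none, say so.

1) abs(4 - 7) = 3; 3 > 2, exceeds bound 2  false
2) max(7, 4) = 7, not 6  false
3) 3m + 5f = 3(4) + 5(7) = 47  true
4) m = 4 is outside [-4, 2]  false

No — constraints 1, 2, and 4 are not satisfied.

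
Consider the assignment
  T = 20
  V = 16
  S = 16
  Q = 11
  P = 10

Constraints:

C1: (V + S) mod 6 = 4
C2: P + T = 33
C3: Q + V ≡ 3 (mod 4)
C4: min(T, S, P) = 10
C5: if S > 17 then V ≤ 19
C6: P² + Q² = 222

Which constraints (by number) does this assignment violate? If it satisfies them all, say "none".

C1: V + S = 32; 32 mod 6 = 2, not 4 — violated.
C2: P + T = 10 + 20 = 30, not 33 — violated.
C3: Q + V = 27; 27 mod 4 = 3 — satisfied.
C4: min(20, 16, 10) = 10 — satisfied.
C5: S = 16, not > 17; antecedent false, conditional vacuously true — satisfied.
C6: P² + Q² = 10² + 11² = 100 + 121 = 221, not 222 — violated.

No — constraints 1, 2, 6 are not satisfied.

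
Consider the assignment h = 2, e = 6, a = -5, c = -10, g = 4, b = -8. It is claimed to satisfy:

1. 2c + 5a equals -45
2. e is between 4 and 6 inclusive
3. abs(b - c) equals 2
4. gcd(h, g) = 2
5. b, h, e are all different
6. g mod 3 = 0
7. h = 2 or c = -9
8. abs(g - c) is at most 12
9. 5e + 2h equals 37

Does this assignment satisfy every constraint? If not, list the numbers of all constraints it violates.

Constraints 6, 8, and 9 do not hold.

1. 2c + 5a = 2(-10) + 5(-5) = -45 — OK.
2. e = 6 lies in [4, 6] — OK.
3. abs(-8 - (-10)) = 2 — OK.
4. gcd(2, 4) = 2 — OK.
5. values -8, 2, 6 are pairwise distinct — OK.
6. 4 mod 3 = 1, not 0 — violated.
7. h = 2 = 2 (first disjunct) — OK.
8. abs(4 - (-10)) = 14; 14 > 12, exceeds bound 12 — violated.
9. 5e + 2h = 5(6) + 2(2) = 34, not 37 — violated.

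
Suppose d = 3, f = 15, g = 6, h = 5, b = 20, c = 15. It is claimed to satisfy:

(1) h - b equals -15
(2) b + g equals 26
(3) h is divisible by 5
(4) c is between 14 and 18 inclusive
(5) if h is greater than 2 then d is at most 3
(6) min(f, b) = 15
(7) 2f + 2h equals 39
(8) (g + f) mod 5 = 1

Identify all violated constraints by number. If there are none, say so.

(1) h - b = 5 - 20 = -15 — holds.
(2) b + g = 20 + 6 = 26 — holds.
(3) 5 / 5 = 1, so 5 divides 5 — holds.
(4) c = 15 lies in [14, 18] — holds.
(5) h = 5 > 2, so we need d ≤ 3; d = 3 ≤ 3 — holds.
(6) min(15, 20) = 15 — holds.
(7) 2f + 2h = 2(15) + 2(5) = 40, not 39 — fails.
(8) g + f = 21; 21 mod 5 = 1 — holds.

Constraint 7 does not hold.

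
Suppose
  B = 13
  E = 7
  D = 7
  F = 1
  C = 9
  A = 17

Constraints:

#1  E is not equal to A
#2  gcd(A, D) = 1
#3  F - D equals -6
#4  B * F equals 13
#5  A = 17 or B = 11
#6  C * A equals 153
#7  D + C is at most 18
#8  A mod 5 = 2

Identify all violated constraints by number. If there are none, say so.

All constraints are satisfied.

#1 E = 7, A = 17; distinct  ✓
#2 gcd(17, 7) = 1  ✓
#3 F - D = 1 - 7 = -6  ✓
#4 B * F = 13 * 1 = 13  ✓
#5 A = 17 = 17 (first disjunct)  ✓
#6 C * A = 9 * 17 = 153  ✓
#7 D + C = 7 + 9 = 16; 16 ≤ 18  ✓
#8 17 mod 5 = 2  ✓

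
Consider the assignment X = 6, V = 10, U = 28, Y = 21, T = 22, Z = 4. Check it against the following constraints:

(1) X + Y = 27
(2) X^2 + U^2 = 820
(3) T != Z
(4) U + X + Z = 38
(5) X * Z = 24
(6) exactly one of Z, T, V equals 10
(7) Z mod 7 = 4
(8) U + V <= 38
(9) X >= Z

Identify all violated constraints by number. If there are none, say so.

Yes — all constraints hold.

(1) X + Y = 6 + 21 = 27 — holds.
(2) X^2 + U^2 = 6^2 + 28^2 = 36 + 784 = 820 — holds.
(3) T = 22, Z = 4; distinct — holds.
(4) U + X + Z = 28 + 6 + 4 = 38 — holds.
(5) X * Z = 6 * 4 = 24 — holds.
(6) Z=4, T=22, V=10; 1 of them equals 10 — holds.
(7) 4 mod 7 = 4 — holds.
(8) U + V = 28 + 10 = 38; 38 ≤ 38 — holds.
(9) X = 6, Z = 4; 6 ≥ 4 — holds.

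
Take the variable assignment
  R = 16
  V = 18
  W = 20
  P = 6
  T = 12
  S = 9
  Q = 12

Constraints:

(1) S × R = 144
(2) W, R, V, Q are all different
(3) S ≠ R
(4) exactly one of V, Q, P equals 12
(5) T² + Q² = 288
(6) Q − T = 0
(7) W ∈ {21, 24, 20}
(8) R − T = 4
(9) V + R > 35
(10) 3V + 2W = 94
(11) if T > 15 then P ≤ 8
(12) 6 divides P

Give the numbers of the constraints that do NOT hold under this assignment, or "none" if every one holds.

(1) S × R = 9 × 16 = 144  holds
(2) values 20, 16, 18, 12 are pairwise distinct  holds
(3) S = 9, R = 16; distinct  holds
(4) V=18, Q=12, P=6; 1 of them equals 12  holds
(5) T² + Q² = 12² + 12² = 144 + 144 = 288  holds
(6) Q − T = 12 − 12 = 0  holds
(7) W = 20 is in {21, 24, 20}  holds
(8) R − T = 16 − 12 = 4  holds
(9) V + R = 18 + 16 = 34; 34 ≤ 35, bound 35 not met  fails
(10) 3V + 2W = 3(18) + 2(20) = 94  holds
(11) T = 12, not > 15; antecedent false, conditional vacuously true  holds
(12) 6 / 6 = 1, so 6 divides 6  holds

Constraint 9 does not hold.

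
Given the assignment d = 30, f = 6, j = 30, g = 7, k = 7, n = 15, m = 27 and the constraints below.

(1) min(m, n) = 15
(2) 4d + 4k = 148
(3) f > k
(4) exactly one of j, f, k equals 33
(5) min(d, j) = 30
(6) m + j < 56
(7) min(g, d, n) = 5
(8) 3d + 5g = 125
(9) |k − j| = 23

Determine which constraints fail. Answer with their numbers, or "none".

(1) min(27, 15) = 15 — OK.
(2) 4d + 4k = 4(30) + 4(7) = 148 — OK.
(3) f = 6, k = 7; 6 ≤ 7 (want >) — violated.
(4) j=30, f=6, k=7; 0 of them equal 33, not exactly one — violated.
(5) min(30, 30) = 30 — OK.
(6) m + j = 27 + 30 = 57; 57 ≥ 56, bound 56 not met — violated.
(7) min(7, 30, 15) = 7, not 5 — violated.
(8) 3d + 5g = 3(30) + 5(7) = 125 — OK.
(9) |7 − 30| = 23 — OK.

Constraints 3, 4, 6, and 7 are violated.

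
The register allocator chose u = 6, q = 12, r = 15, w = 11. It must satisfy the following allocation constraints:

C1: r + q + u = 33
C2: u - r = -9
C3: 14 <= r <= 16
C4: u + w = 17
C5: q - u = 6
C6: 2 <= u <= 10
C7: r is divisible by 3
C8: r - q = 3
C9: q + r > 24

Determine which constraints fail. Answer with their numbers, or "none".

C1: r + q + u = 15 + 12 + 6 = 33 — OK.
C2: u - r = 6 - 15 = -9 — OK.
C3: r = 15 lies in [14, 16] — OK.
C4: u + w = 6 + 11 = 17 — OK.
C5: q - u = 12 - 6 = 6 — OK.
C6: u = 6 lies in [2, 10] — OK.
C7: 15 / 3 = 5, so 3 divides 15 — OK.
C8: r - q = 15 - 12 = 3 — OK.
C9: q + r = 12 + 15 = 27; 27 > 24 — OK.

No violations.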